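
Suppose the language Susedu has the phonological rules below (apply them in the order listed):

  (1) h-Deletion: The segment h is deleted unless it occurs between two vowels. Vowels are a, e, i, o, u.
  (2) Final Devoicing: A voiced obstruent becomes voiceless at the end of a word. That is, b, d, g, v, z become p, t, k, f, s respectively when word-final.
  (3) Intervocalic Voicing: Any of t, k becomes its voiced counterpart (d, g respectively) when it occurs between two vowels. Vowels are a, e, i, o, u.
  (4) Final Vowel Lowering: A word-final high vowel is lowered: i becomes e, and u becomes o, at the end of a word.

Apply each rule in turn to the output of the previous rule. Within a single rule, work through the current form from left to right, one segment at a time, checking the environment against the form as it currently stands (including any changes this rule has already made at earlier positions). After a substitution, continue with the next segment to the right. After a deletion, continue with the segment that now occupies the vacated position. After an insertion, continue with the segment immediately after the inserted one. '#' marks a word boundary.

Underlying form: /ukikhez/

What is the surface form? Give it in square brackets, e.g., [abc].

[ugiges]

(1) h-Deletion: [ukikhez] → [ukikez]
(2) Final Devoicing: [ukikez] → [ukikes]
(3) Intervocalic Voicing: [ukikes] → [ugiges]
(4) Final Vowel Lowering: no change — [ugiges]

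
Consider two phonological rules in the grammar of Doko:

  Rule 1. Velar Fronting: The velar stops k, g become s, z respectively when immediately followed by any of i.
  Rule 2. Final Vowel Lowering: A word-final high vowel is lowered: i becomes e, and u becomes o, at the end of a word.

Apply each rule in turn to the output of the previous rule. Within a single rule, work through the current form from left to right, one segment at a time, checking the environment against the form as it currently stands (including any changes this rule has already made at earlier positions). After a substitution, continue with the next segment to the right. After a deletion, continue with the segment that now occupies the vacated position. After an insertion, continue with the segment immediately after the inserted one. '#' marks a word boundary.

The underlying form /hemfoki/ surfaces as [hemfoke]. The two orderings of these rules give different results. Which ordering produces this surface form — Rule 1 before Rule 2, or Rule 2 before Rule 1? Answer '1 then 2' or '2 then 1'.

2 then 1

Order 1 then 2:
  1 Velar Fronting: [hemfoki] → [hemfosi]
  2 Final Vowel Lowering: [hemfosi] → [hemfose]
  result: [hemfose]
Order 2 then 1:
  2 Final Vowel Lowering: [hemfoki] → [hemfoke]
  1 Velar Fronting: no change — [hemfoke]
  result: [hemfoke]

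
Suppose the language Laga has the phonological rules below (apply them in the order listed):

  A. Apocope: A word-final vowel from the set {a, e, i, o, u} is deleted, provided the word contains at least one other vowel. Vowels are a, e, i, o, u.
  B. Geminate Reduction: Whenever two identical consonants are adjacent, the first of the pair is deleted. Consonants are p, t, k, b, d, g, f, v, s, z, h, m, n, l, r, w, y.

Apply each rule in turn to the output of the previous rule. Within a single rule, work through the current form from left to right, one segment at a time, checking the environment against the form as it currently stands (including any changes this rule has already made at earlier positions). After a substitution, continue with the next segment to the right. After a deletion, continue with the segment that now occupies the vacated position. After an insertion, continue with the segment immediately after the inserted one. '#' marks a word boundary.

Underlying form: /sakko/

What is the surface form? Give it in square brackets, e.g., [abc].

A Apocope: [sakko] → [sakk]
B Geminate Reduction: [sakk] → [sak]

[sak]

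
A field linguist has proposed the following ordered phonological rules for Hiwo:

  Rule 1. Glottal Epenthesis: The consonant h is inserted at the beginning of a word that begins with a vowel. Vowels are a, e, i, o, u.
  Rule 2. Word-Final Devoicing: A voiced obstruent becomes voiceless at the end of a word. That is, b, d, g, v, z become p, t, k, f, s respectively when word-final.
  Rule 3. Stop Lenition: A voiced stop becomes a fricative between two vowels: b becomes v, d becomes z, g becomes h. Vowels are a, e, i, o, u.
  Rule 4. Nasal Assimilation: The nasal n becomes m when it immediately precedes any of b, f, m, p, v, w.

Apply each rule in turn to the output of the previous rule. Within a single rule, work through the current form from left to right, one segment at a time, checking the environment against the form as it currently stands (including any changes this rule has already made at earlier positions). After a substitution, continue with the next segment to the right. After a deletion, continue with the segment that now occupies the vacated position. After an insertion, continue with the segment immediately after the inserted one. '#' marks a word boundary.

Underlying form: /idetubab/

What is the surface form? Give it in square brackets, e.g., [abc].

Rule 1 Glottal Epenthesis: [idetubab] → [hidetubab]
Rule 2 Word-Final Devoicing: [hidetubab] → [hidetubap]
Rule 3 Stop Lenition: [hidetubap] → [hizetuvap]
Rule 4 Nasal Assimilation: no change — [hizetuvap]

[hizetuvap]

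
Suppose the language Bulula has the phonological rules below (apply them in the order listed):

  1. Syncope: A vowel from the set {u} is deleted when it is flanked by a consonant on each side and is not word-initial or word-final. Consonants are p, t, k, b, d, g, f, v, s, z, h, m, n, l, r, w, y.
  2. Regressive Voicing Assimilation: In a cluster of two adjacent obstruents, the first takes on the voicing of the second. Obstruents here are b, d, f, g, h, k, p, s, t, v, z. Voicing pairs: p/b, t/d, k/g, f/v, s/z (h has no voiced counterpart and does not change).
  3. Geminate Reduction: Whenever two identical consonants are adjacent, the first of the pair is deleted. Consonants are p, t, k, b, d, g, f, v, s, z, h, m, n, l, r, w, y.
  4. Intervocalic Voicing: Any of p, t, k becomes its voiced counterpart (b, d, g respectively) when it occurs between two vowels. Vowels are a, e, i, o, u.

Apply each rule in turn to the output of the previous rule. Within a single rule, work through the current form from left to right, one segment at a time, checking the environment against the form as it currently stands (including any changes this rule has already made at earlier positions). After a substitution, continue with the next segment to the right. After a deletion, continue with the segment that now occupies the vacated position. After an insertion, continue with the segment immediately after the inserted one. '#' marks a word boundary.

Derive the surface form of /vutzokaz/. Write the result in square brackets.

1 Syncope: [vutzokaz] → [vtzokaz]
2 Regressive Voicing Assimilation: [vtzokaz] → [fdzokaz]
3 Geminate Reduction: no change — [fdzokaz]
4 Intervocalic Voicing: [fdzokaz] → [fdzogaz]

[fdzogaz]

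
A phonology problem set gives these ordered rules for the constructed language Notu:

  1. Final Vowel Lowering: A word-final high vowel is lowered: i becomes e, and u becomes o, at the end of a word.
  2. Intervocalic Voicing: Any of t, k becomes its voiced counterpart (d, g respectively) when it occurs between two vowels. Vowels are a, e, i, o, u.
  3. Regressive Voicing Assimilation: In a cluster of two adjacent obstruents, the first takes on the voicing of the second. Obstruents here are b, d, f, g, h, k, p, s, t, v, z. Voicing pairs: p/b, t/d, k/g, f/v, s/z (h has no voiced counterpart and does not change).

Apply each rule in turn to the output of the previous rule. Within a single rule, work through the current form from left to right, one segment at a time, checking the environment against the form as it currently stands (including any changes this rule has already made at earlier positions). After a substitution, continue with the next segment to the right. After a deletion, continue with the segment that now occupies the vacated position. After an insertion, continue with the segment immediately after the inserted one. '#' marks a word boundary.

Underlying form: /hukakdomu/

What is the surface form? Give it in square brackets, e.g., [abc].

1 Final Vowel Lowering: [hukakdomu] → [hukakdomo]
2 Intervocalic Voicing: [hukakdomo] → [hugakdomo]
3 Regressive Voicing Assimilation: [hugakdomo] → [hugagdomo]

[hugagdomo]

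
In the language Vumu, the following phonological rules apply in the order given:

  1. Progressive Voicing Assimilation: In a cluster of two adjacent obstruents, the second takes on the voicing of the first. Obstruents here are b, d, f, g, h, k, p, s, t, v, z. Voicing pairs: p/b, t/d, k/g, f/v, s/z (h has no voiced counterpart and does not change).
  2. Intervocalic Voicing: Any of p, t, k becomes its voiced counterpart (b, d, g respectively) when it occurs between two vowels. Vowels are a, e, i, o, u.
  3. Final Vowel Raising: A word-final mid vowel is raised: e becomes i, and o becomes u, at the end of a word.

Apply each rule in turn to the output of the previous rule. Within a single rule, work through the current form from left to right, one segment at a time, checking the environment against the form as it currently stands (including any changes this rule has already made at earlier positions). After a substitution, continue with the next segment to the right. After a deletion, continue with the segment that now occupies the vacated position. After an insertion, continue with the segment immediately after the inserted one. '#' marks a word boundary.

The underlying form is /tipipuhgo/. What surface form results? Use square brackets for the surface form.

1 Progressive Voicing Assimilation: [tipipuhgo] → [tipipuhko]
2 Intervocalic Voicing: [tipipuhko] → [tibibuhko]
3 Final Vowel Raising: [tibibuhko] → [tibibuhku]

[tibibuhku]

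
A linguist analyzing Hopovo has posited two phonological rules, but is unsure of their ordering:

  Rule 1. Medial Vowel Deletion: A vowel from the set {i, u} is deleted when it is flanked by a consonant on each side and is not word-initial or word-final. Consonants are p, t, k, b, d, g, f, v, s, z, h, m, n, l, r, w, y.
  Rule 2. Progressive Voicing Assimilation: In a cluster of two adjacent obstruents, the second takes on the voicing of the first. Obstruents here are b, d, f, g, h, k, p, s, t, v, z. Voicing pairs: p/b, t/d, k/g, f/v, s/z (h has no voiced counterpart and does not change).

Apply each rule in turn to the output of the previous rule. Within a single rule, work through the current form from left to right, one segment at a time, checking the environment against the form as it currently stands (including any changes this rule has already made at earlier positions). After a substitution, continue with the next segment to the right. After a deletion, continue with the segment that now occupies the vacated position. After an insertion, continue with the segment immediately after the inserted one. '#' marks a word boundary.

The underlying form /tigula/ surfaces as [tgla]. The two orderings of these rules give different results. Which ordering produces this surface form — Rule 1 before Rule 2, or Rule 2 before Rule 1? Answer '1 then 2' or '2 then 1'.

2 then 1

Order 1 then 2:
  1 Medial Vowel Deletion: [tigula] → [tgla]
  2 Progressive Voicing Assimilation: [tgla] → [tkla]
  result: [tkla]
Order 2 then 1:
  2 Progressive Voicing Assimilation: no change — [tigula]
  1 Medial Vowel Deletion: [tigula] → [tgla]
  result: [tgla]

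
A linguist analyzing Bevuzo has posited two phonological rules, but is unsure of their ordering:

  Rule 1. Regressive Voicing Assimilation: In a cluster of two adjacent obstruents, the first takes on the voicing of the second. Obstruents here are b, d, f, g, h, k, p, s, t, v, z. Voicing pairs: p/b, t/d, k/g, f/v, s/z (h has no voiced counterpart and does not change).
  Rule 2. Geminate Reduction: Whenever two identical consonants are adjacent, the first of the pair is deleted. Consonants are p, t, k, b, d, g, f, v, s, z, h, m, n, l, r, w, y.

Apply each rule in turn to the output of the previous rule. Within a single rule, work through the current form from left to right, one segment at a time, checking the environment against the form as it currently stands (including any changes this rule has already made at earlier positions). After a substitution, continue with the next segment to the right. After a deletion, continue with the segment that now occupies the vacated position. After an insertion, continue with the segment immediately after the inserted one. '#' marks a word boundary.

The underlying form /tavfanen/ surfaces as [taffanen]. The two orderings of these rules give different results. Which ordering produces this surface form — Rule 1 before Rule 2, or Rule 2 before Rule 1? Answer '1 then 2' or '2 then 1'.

2 then 1

Order 1 then 2:
  1 Regressive Voicing Assimilation: [tavfanen] → [taffanen]
  2 Geminate Reduction: [taffanen] → [tafanen]
  result: [tafanen]
Order 2 then 1:
  2 Geminate Reduction: no change — [tavfanen]
  1 Regressive Voicing Assimilation: [tavfanen] → [taffanen]
  result: [taffanen]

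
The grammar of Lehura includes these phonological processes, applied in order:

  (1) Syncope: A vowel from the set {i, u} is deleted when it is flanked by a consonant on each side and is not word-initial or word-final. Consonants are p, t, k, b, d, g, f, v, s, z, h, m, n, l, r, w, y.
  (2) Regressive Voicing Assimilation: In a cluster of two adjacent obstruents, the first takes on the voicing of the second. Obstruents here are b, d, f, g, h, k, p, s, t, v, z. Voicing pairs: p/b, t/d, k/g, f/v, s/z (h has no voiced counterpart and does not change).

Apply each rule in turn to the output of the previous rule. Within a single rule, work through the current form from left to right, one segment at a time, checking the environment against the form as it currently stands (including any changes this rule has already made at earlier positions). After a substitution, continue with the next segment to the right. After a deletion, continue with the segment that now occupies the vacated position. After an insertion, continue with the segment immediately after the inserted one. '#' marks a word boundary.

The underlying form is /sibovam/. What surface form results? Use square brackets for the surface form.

[zbovam]

(1) Syncope: [sibovam] → [sbovam]
(2) Regressive Voicing Assimilation: [sbovam] → [zbovam]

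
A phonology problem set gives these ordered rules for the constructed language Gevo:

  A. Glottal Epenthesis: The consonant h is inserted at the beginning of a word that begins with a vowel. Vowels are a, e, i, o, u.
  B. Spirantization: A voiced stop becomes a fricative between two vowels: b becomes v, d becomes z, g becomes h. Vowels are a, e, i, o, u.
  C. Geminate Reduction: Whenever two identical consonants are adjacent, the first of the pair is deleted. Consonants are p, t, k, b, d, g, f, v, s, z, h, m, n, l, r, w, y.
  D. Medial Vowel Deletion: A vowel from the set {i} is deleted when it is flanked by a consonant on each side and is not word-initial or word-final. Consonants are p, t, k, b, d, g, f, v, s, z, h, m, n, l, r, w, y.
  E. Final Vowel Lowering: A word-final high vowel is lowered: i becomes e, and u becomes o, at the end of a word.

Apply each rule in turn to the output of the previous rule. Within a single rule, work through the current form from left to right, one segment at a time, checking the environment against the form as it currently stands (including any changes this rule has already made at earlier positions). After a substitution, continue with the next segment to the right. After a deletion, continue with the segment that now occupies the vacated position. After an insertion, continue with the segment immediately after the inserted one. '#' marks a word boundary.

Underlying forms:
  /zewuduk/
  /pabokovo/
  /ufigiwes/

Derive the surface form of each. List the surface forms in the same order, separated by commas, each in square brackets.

/zewuduk/:
  A Glottal Epenthesis: no change — [zewuduk]
  B Spirantization: [zewuduk] → [zewuzuk]
  C Geminate Reduction: no change — [zewuzuk]
  D Medial Vowel Deletion: no change — [zewuzuk]
  E Final Vowel Lowering: no change — [zewuzuk]
/pabokovo/:
  A Glottal Epenthesis: no change — [pabokovo]
  B Spirantization: [pabokovo] → [pavokovo]
  C Geminate Reduction: no change — [pavokovo]
  D Medial Vowel Deletion: no change — [pavokovo]
  E Final Vowel Lowering: no change — [pavokovo]
/ufigiwes/:
  A Glottal Epenthesis: [ufigiwes] → [hufigiwes]
  B Spirantization: [hufigiwes] → [hufihiwes]
  C Geminate Reduction: no change — [hufihiwes]
  D Medial Vowel Deletion: [hufihiwes] → [hufhwes]
  E Final Vowel Lowering: no change — [hufhwes]

[zewuzuk], [pavokovo], [hufhwes]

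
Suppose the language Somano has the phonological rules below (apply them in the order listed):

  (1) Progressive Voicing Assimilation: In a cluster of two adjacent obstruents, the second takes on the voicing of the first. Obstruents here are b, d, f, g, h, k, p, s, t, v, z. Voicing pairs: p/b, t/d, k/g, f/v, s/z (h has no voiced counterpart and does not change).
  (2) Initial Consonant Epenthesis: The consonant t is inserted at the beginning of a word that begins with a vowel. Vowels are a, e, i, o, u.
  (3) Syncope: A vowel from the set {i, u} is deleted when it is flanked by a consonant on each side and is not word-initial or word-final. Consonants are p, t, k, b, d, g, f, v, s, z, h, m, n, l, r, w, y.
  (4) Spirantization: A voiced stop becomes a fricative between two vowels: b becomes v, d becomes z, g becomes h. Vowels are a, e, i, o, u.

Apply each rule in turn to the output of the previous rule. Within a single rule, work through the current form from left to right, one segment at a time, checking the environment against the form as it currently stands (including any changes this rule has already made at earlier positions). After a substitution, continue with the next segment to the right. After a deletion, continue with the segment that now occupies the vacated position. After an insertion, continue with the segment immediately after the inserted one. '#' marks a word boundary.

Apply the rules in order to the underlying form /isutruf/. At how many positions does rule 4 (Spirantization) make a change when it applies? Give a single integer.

0

(1) Progressive Voicing Assimilation: no change — [isutruf]
(2) Initial Consonant Epenthesis: [isutruf] → [tisutruf]
(3) Syncope: [tisutruf] → [tstrf]
(4) Spirantization: no change — [tstrf]
Rule 4 changed 0 position(s).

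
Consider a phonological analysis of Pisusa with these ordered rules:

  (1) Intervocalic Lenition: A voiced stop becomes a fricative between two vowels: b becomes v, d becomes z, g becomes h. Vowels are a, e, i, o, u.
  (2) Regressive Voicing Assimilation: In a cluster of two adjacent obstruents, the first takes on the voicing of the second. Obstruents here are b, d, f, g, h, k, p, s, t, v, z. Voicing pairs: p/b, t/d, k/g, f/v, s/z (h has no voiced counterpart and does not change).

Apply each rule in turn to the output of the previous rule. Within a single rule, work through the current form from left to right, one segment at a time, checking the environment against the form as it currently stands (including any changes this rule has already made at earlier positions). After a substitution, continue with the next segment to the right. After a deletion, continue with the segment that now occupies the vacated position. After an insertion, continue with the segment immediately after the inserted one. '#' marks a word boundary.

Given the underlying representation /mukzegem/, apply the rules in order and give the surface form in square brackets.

(1) Intervocalic Lenition: [mukzegem] → [mukzehem]
(2) Regressive Voicing Assimilation: [mukzehem] → [mugzehem]

[mugzehem]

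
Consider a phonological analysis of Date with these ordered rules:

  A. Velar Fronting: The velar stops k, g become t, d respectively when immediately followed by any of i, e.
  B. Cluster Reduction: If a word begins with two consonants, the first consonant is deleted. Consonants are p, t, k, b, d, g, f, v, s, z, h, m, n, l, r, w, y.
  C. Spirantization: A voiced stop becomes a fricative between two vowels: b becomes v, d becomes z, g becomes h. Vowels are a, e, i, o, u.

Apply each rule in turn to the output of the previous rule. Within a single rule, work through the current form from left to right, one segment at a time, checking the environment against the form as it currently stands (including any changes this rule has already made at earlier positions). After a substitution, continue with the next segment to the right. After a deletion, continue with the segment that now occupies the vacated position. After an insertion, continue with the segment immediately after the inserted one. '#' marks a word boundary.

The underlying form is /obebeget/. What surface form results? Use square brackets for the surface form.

[ovevezet]

A Velar Fronting: [obebeget] → [obebedet]
B Cluster Reduction: no change — [obebedet]
C Spirantization: [obebedet] → [ovevezet]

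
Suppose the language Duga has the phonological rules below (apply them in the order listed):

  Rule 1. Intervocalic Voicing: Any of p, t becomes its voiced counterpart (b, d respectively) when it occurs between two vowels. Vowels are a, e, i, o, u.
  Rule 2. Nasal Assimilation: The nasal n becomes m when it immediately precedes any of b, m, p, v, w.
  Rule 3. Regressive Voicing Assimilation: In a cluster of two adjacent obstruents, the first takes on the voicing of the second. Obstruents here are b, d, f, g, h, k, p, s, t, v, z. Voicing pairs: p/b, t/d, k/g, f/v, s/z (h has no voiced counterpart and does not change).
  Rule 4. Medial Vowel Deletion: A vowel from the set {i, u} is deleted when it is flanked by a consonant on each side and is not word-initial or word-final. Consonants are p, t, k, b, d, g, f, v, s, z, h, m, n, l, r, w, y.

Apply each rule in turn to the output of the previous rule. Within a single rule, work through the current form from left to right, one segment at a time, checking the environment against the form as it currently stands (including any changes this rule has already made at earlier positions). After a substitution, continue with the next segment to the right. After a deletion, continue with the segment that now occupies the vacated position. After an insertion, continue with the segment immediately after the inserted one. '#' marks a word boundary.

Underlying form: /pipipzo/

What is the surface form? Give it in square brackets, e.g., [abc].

[pbbzo]

Rule 1 Intervocalic Voicing: [pipipzo] → [pibipzo]
Rule 2 Nasal Assimilation: no change — [pibipzo]
Rule 3 Regressive Voicing Assimilation: [pibipzo] → [pibibzo]
Rule 4 Medial Vowel Deletion: [pibibzo] → [pbbzo]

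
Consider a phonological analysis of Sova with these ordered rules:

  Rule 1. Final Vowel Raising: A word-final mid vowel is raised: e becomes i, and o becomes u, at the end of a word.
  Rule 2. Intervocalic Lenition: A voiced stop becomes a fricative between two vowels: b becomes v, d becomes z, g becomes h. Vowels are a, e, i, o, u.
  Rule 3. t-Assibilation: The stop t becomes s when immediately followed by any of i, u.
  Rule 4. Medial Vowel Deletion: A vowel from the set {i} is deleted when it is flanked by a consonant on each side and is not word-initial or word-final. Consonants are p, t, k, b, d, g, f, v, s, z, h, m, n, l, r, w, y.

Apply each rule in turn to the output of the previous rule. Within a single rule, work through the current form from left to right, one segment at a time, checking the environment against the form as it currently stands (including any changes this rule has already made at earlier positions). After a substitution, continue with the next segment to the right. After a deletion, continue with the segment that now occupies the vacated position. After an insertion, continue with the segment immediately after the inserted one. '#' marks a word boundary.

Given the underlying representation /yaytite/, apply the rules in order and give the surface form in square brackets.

[yayssi]

Rule 1 Final Vowel Raising: [yaytite] → [yaytiti]
Rule 2 Intervocalic Lenition: no change — [yaytiti]
Rule 3 t-Assibilation: [yaytiti] → [yaysisi]
Rule 4 Medial Vowel Deletion: [yaysisi] → [yayssi]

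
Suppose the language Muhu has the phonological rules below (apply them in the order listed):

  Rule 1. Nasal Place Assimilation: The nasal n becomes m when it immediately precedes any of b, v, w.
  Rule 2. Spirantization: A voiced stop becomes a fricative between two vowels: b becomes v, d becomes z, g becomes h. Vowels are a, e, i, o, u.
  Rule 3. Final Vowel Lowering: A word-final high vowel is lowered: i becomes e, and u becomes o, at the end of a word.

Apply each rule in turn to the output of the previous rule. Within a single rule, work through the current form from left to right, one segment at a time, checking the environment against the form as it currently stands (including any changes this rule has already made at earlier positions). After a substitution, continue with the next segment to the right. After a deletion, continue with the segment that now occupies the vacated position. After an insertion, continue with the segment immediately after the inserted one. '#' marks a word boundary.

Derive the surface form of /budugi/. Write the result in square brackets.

[buzuhe]

Rule 1 Nasal Place Assimilation: no change — [budugi]
Rule 2 Spirantization: [budugi] → [buzuhi]
Rule 3 Final Vowel Lowering: [buzuhi] → [buzuhe]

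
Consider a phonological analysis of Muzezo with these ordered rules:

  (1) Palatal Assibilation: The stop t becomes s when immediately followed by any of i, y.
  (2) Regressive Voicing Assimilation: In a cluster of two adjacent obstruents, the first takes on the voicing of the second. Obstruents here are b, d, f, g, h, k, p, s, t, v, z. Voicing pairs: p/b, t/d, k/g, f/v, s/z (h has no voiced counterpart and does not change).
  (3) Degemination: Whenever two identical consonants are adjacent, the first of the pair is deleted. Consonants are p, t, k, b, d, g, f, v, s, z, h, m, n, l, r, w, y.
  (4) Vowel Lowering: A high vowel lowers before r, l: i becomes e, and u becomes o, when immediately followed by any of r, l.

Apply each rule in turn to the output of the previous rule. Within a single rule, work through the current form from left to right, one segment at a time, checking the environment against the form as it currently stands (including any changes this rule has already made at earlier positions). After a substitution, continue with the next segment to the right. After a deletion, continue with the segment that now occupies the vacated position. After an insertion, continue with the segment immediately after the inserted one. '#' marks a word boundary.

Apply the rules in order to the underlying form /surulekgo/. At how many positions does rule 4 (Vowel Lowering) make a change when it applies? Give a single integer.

2

(1) Palatal Assibilation: no change — [surulekgo]
(2) Regressive Voicing Assimilation: [surulekgo] → [suruleggo]
(3) Degemination: [suruleggo] → [surulego]
(4) Vowel Lowering: [surulego] → [sorolego]
Rule 4 changed 2 position(s).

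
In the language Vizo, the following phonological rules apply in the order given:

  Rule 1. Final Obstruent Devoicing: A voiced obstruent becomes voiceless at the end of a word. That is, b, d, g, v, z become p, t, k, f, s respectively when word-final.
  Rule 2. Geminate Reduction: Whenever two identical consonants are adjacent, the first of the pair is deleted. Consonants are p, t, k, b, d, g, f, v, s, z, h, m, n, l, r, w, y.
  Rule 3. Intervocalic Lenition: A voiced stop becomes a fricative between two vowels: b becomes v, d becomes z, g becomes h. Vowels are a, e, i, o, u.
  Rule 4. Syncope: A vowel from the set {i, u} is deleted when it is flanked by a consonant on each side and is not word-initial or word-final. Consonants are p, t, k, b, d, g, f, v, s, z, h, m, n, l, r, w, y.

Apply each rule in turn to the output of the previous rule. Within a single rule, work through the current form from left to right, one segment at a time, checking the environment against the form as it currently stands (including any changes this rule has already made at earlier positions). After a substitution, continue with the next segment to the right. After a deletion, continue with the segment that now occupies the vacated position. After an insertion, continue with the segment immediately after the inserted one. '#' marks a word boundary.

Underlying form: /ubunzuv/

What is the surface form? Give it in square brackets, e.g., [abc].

[uvnzf]

Rule 1 Final Obstruent Devoicing: [ubunzuv] → [ubunzuf]
Rule 2 Geminate Reduction: no change — [ubunzuf]
Rule 3 Intervocalic Lenition: [ubunzuf] → [uvunzuf]
Rule 4 Syncope: [uvunzuf] → [uvnzf]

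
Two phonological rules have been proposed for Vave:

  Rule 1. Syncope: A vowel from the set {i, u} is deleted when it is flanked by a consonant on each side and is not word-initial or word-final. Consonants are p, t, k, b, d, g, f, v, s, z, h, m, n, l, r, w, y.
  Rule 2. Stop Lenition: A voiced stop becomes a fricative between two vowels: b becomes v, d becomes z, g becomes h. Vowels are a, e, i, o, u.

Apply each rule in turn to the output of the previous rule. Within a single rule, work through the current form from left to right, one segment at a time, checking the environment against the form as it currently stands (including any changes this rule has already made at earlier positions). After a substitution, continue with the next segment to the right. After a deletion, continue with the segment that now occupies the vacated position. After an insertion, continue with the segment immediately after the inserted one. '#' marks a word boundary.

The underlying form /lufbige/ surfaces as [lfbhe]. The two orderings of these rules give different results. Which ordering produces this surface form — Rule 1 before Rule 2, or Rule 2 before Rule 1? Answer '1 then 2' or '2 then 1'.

2 then 1

Order 1 then 2:
  1 Syncope: [lufbige] → [lfbge]
  2 Stop Lenition: no change — [lfbge]
  result: [lfbge]
Order 2 then 1:
  2 Stop Lenition: [lufbige] → [lufbihe]
  1 Syncope: [lufbihe] → [lfbhe]
  result: [lfbhe]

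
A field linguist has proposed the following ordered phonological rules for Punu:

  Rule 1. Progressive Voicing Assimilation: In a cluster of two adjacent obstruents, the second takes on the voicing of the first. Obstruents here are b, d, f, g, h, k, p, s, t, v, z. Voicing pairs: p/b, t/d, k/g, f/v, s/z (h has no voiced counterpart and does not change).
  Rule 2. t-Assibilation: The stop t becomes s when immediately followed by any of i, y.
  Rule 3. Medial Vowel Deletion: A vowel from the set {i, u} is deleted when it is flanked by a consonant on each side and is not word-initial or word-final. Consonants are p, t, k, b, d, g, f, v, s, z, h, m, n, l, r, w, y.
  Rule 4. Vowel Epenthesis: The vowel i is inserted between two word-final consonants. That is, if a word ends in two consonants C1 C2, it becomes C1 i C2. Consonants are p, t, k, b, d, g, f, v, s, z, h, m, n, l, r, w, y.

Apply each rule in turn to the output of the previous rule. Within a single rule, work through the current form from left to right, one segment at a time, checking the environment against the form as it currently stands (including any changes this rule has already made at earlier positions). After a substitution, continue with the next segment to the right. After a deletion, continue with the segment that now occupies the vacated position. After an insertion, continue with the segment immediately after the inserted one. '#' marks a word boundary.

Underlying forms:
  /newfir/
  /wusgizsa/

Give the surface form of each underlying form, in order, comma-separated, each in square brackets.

[newfir], [wskzza]

/newfir/:
  Rule 1 Progressive Voicing Assimilation: no change — [newfir]
  Rule 2 t-Assibilation: no change — [newfir]
  Rule 3 Medial Vowel Deletion: [newfir] → [newfr]
  Rule 4 Vowel Epenthesis: [newfr] → [newfir]
/wusgizsa/:
  Rule 1 Progressive Voicing Assimilation: [wusgizsa] → [wuskizza]
  Rule 2 t-Assibilation: no change — [wuskizza]
  Rule 3 Medial Vowel Deletion: [wuskizza] → [wskzza]
  Rule 4 Vowel Epenthesis: no change — [wskzza]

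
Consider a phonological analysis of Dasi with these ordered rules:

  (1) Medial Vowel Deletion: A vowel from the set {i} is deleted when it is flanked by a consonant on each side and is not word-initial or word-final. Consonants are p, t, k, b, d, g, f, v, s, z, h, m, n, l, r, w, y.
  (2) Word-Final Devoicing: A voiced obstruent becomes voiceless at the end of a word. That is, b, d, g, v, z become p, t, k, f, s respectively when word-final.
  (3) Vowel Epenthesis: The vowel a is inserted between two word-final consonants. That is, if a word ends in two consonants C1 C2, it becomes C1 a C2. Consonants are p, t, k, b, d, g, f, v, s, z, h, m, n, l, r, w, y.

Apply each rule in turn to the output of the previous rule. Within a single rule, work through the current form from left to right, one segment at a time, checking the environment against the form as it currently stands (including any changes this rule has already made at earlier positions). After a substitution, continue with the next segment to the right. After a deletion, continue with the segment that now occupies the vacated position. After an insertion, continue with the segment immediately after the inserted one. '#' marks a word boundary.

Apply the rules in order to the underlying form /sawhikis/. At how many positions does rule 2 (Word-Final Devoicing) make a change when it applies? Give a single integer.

0

(1) Medial Vowel Deletion: [sawhikis] → [sawhks]
(2) Word-Final Devoicing: no change — [sawhks]
(3) Vowel Epenthesis: [sawhks] → [sawhkas]
Rule 2 changed 0 position(s).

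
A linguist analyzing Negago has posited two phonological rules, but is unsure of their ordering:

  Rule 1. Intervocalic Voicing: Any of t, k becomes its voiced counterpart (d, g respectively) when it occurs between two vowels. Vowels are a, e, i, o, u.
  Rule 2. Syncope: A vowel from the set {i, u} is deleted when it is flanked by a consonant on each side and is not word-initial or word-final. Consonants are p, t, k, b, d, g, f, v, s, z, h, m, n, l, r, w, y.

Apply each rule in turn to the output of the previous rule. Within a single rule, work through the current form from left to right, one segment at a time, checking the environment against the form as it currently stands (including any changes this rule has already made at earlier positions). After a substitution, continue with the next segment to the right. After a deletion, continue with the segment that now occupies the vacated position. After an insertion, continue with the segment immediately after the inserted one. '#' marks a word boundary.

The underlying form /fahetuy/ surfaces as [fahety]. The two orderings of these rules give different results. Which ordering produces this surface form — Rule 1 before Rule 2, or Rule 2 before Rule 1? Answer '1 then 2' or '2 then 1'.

Order 1 then 2:
  1 Intervocalic Voicing: [fahetuy] → [faheduy]
  2 Syncope: [faheduy] → [fahedy]
  result: [fahedy]
Order 2 then 1:
  2 Syncope: [fahetuy] → [fahety]
  1 Intervocalic Voicing: no change — [fahety]
  result: [fahety]

2 then 1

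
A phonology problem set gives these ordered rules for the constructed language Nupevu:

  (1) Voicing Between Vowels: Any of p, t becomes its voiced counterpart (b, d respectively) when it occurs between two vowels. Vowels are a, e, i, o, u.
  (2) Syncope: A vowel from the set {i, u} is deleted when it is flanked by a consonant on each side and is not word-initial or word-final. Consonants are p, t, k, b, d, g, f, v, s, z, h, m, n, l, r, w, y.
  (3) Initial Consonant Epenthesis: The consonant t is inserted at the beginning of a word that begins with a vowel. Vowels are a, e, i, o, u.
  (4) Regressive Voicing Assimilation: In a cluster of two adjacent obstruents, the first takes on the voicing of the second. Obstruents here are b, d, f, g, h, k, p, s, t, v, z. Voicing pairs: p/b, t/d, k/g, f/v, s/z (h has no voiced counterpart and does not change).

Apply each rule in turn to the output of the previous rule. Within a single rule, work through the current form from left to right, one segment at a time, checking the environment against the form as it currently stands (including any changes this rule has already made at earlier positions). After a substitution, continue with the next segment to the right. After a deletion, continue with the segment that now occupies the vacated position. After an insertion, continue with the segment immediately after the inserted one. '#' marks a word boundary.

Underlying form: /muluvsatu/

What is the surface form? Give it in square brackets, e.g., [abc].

(1) Voicing Between Vowels: [muluvsatu] → [muluvsadu]
(2) Syncope: [muluvsadu] → [mlvsadu]
(3) Initial Consonant Epenthesis: no change — [mlvsadu]
(4) Regressive Voicing Assimilation: [mlvsadu] → [mlfsadu]

[mlfsadu]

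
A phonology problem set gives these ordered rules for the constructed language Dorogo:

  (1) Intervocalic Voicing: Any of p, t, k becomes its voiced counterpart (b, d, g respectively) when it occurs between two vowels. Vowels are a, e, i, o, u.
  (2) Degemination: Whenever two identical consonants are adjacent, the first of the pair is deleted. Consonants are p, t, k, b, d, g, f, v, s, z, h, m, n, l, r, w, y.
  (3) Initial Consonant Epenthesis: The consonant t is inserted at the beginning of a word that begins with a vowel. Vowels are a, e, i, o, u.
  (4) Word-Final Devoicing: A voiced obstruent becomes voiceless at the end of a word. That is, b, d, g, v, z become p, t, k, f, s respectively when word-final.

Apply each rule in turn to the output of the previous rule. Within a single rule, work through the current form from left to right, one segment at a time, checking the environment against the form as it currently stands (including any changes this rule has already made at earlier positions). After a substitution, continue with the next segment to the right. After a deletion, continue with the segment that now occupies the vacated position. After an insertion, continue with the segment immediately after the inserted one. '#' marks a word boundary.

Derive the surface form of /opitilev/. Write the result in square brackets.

(1) Intervocalic Voicing: [opitilev] → [obidilev]
(2) Degemination: no change — [obidilev]
(3) Initial Consonant Epenthesis: [obidilev] → [tobidilev]
(4) Word-Final Devoicing: [tobidilev] → [tobidilef]

[tobidilef]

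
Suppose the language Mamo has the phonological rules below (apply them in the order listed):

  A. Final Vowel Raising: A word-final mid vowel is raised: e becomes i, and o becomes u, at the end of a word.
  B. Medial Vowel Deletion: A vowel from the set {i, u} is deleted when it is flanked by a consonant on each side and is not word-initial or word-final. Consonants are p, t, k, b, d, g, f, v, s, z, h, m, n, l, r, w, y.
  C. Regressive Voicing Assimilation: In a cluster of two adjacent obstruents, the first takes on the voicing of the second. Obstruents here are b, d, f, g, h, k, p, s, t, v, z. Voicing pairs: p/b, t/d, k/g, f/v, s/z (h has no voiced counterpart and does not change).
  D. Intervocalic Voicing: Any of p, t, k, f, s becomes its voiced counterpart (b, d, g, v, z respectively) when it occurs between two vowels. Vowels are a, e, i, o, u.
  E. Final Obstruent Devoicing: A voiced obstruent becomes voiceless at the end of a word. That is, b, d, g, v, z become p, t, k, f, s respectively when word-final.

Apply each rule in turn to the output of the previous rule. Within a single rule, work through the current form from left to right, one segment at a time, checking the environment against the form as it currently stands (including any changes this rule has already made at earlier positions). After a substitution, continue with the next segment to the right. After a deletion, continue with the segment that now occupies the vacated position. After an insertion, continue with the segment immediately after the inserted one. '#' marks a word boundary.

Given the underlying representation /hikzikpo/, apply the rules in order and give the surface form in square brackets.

[hgskpu]

A Final Vowel Raising: [hikzikpo] → [hikzikpu]
B Medial Vowel Deletion: [hikzikpu] → [hkzkpu]
C Regressive Voicing Assimilation: [hkzkpu] → [hgskpu]
D Intervocalic Voicing: no change — [hgskpu]
E Final Obstruent Devoicing: no change — [hgskpu]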